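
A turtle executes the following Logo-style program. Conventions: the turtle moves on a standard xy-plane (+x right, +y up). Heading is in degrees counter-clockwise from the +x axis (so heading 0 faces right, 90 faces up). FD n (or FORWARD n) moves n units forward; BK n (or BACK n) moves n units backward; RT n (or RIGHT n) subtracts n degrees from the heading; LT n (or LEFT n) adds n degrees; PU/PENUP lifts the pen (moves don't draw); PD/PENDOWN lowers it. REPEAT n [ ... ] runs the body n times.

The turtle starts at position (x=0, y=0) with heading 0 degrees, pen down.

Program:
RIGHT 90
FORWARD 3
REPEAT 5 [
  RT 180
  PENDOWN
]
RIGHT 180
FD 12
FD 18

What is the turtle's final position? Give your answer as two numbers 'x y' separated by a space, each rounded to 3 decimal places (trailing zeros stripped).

Answer: 0 -33

Derivation:
Executing turtle program step by step:
Start: pos=(0,0), heading=0, pen down
RT 90: heading 0 -> 270
FD 3: (0,0) -> (0,-3) [heading=270, draw]
REPEAT 5 [
  -- iteration 1/5 --
  RT 180: heading 270 -> 90
  PD: pen down
  -- iteration 2/5 --
  RT 180: heading 90 -> 270
  PD: pen down
  -- iteration 3/5 --
  RT 180: heading 270 -> 90
  PD: pen down
  -- iteration 4/5 --
  RT 180: heading 90 -> 270
  PD: pen down
  -- iteration 5/5 --
  RT 180: heading 270 -> 90
  PD: pen down
]
RT 180: heading 90 -> 270
FD 12: (0,-3) -> (0,-15) [heading=270, draw]
FD 18: (0,-15) -> (0,-33) [heading=270, draw]
Final: pos=(0,-33), heading=270, 3 segment(s) drawn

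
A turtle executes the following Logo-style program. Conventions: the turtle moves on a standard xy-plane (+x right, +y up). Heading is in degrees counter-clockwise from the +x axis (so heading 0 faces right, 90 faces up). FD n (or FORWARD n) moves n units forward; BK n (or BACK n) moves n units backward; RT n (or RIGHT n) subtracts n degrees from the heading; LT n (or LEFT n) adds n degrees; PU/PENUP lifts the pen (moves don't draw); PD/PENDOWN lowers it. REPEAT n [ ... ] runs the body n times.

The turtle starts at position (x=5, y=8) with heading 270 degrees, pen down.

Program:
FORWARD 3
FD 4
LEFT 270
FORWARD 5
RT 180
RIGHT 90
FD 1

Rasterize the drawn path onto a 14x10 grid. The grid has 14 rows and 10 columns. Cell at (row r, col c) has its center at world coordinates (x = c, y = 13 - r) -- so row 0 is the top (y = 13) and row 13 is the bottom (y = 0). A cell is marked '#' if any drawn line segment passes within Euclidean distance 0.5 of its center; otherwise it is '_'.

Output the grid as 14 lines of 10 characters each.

Segment 0: (5,8) -> (5,5)
Segment 1: (5,5) -> (5,1)
Segment 2: (5,1) -> (-0,1)
Segment 3: (-0,1) -> (-0,0)

Answer: __________
__________
__________
__________
__________
_____#____
_____#____
_____#____
_____#____
_____#____
_____#____
_____#____
######____
#_________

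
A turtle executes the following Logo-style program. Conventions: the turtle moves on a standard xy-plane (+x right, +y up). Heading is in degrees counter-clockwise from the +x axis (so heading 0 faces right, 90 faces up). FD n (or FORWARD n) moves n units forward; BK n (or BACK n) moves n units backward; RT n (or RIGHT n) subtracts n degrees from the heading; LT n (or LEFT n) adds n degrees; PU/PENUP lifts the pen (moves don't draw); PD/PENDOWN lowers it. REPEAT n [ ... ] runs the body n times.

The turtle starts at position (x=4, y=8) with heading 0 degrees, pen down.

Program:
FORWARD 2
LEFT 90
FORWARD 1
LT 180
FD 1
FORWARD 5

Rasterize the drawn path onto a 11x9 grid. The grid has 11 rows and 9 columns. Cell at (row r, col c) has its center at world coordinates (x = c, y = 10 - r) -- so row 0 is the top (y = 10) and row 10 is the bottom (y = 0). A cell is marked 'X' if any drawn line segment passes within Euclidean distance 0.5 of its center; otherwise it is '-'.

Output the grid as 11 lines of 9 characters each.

Answer: ---------
------X--
----XXX--
------X--
------X--
------X--
------X--
------X--
---------
---------
---------

Derivation:
Segment 0: (4,8) -> (6,8)
Segment 1: (6,8) -> (6,9)
Segment 2: (6,9) -> (6,8)
Segment 3: (6,8) -> (6,3)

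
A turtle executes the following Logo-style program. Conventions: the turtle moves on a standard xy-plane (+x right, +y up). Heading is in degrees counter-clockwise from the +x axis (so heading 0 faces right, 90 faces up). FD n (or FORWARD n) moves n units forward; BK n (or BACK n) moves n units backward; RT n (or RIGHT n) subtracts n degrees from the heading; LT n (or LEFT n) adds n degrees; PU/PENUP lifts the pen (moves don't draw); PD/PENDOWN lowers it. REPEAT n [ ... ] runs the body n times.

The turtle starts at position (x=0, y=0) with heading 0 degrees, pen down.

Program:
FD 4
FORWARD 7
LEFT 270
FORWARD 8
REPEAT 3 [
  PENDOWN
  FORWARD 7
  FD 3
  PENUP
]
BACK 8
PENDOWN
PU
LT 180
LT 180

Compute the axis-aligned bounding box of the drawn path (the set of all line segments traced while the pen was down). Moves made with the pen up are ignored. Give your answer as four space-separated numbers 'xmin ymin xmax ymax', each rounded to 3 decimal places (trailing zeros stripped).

Answer: 0 -38 11 0

Derivation:
Executing turtle program step by step:
Start: pos=(0,0), heading=0, pen down
FD 4: (0,0) -> (4,0) [heading=0, draw]
FD 7: (4,0) -> (11,0) [heading=0, draw]
LT 270: heading 0 -> 270
FD 8: (11,0) -> (11,-8) [heading=270, draw]
REPEAT 3 [
  -- iteration 1/3 --
  PD: pen down
  FD 7: (11,-8) -> (11,-15) [heading=270, draw]
  FD 3: (11,-15) -> (11,-18) [heading=270, draw]
  PU: pen up
  -- iteration 2/3 --
  PD: pen down
  FD 7: (11,-18) -> (11,-25) [heading=270, draw]
  FD 3: (11,-25) -> (11,-28) [heading=270, draw]
  PU: pen up
  -- iteration 3/3 --
  PD: pen down
  FD 7: (11,-28) -> (11,-35) [heading=270, draw]
  FD 3: (11,-35) -> (11,-38) [heading=270, draw]
  PU: pen up
]
BK 8: (11,-38) -> (11,-30) [heading=270, move]
PD: pen down
PU: pen up
LT 180: heading 270 -> 90
LT 180: heading 90 -> 270
Final: pos=(11,-30), heading=270, 9 segment(s) drawn

Segment endpoints: x in {0, 4, 11, 11, 11, 11, 11}, y in {-38, -35, -28, -25, -18, -15, -8, 0}
xmin=0, ymin=-38, xmax=11, ymax=0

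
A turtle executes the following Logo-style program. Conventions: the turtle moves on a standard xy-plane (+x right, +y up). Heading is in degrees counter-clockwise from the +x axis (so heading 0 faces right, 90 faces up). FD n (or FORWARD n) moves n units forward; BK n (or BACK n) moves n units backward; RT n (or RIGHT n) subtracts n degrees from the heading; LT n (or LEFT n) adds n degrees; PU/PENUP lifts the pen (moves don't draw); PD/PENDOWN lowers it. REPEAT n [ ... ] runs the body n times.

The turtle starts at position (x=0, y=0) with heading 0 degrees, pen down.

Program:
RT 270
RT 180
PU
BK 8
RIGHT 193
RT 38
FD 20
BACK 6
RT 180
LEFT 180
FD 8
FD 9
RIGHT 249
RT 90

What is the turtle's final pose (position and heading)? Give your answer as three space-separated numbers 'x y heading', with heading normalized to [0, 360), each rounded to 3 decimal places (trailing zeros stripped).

Executing turtle program step by step:
Start: pos=(0,0), heading=0, pen down
RT 270: heading 0 -> 90
RT 180: heading 90 -> 270
PU: pen up
BK 8: (0,0) -> (0,8) [heading=270, move]
RT 193: heading 270 -> 77
RT 38: heading 77 -> 39
FD 20: (0,8) -> (15.543,20.586) [heading=39, move]
BK 6: (15.543,20.586) -> (10.88,16.81) [heading=39, move]
RT 180: heading 39 -> 219
LT 180: heading 219 -> 39
FD 8: (10.88,16.81) -> (17.097,21.845) [heading=39, move]
FD 9: (17.097,21.845) -> (24.092,27.509) [heading=39, move]
RT 249: heading 39 -> 150
RT 90: heading 150 -> 60
Final: pos=(24.092,27.509), heading=60, 0 segment(s) drawn

Answer: 24.092 27.509 60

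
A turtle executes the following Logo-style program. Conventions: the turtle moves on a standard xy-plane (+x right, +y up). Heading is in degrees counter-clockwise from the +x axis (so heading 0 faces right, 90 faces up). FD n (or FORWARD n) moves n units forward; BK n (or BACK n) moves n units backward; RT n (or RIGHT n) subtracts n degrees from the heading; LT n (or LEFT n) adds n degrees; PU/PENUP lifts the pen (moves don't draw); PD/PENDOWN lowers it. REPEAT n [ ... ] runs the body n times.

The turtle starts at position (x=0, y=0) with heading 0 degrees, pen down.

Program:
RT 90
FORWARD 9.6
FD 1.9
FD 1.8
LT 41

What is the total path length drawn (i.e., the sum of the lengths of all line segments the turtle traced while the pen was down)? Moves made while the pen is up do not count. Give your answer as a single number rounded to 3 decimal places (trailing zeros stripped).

Executing turtle program step by step:
Start: pos=(0,0), heading=0, pen down
RT 90: heading 0 -> 270
FD 9.6: (0,0) -> (0,-9.6) [heading=270, draw]
FD 1.9: (0,-9.6) -> (0,-11.5) [heading=270, draw]
FD 1.8: (0,-11.5) -> (0,-13.3) [heading=270, draw]
LT 41: heading 270 -> 311
Final: pos=(0,-13.3), heading=311, 3 segment(s) drawn

Segment lengths:
  seg 1: (0,0) -> (0,-9.6), length = 9.6
  seg 2: (0,-9.6) -> (0,-11.5), length = 1.9
  seg 3: (0,-11.5) -> (0,-13.3), length = 1.8
Total = 13.3

Answer: 13.3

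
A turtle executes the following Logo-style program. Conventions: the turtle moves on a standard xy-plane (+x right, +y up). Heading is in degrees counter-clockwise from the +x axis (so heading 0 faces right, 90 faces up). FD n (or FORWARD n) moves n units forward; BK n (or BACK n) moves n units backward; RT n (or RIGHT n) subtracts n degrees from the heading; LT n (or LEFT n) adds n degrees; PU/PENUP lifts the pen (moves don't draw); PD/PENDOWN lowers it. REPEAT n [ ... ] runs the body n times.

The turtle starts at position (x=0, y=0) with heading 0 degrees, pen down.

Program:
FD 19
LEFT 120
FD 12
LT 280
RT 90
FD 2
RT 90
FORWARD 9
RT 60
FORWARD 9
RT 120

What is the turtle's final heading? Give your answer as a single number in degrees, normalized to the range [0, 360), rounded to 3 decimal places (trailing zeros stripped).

Answer: 40

Derivation:
Executing turtle program step by step:
Start: pos=(0,0), heading=0, pen down
FD 19: (0,0) -> (19,0) [heading=0, draw]
LT 120: heading 0 -> 120
FD 12: (19,0) -> (13,10.392) [heading=120, draw]
LT 280: heading 120 -> 40
RT 90: heading 40 -> 310
FD 2: (13,10.392) -> (14.286,8.86) [heading=310, draw]
RT 90: heading 310 -> 220
FD 9: (14.286,8.86) -> (7.391,3.075) [heading=220, draw]
RT 60: heading 220 -> 160
FD 9: (7.391,3.075) -> (-1.066,6.153) [heading=160, draw]
RT 120: heading 160 -> 40
Final: pos=(-1.066,6.153), heading=40, 5 segment(s) drawn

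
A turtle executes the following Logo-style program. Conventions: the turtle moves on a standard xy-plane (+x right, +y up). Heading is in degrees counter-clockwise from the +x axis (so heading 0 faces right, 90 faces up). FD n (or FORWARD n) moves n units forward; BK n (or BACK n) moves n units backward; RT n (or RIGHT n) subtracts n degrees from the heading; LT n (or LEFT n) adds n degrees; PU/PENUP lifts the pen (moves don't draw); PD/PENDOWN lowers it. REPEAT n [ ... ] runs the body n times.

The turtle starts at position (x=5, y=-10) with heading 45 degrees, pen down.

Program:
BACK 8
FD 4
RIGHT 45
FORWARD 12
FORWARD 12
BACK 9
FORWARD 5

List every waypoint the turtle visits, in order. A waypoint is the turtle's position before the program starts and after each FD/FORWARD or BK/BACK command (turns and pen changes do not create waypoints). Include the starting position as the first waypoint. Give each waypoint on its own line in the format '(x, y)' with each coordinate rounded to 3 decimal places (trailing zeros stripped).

Executing turtle program step by step:
Start: pos=(5,-10), heading=45, pen down
BK 8: (5,-10) -> (-0.657,-15.657) [heading=45, draw]
FD 4: (-0.657,-15.657) -> (2.172,-12.828) [heading=45, draw]
RT 45: heading 45 -> 0
FD 12: (2.172,-12.828) -> (14.172,-12.828) [heading=0, draw]
FD 12: (14.172,-12.828) -> (26.172,-12.828) [heading=0, draw]
BK 9: (26.172,-12.828) -> (17.172,-12.828) [heading=0, draw]
FD 5: (17.172,-12.828) -> (22.172,-12.828) [heading=0, draw]
Final: pos=(22.172,-12.828), heading=0, 6 segment(s) drawn
Waypoints (7 total):
(5, -10)
(-0.657, -15.657)
(2.172, -12.828)
(14.172, -12.828)
(26.172, -12.828)
(17.172, -12.828)
(22.172, -12.828)

Answer: (5, -10)
(-0.657, -15.657)
(2.172, -12.828)
(14.172, -12.828)
(26.172, -12.828)
(17.172, -12.828)
(22.172, -12.828)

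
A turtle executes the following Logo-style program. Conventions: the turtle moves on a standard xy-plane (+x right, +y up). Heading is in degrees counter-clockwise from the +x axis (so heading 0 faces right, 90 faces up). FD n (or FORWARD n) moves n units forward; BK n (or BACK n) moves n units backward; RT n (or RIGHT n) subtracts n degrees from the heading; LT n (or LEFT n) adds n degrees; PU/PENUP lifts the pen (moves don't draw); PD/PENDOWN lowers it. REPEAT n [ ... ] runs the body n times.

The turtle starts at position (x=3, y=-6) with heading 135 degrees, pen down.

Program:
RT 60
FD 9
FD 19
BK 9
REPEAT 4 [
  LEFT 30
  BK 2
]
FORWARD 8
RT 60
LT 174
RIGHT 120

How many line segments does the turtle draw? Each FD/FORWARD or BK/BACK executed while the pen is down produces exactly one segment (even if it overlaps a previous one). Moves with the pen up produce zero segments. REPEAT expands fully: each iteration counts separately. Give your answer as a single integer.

Answer: 8

Derivation:
Executing turtle program step by step:
Start: pos=(3,-6), heading=135, pen down
RT 60: heading 135 -> 75
FD 9: (3,-6) -> (5.329,2.693) [heading=75, draw]
FD 19: (5.329,2.693) -> (10.247,21.046) [heading=75, draw]
BK 9: (10.247,21.046) -> (7.918,12.353) [heading=75, draw]
REPEAT 4 [
  -- iteration 1/4 --
  LT 30: heading 75 -> 105
  BK 2: (7.918,12.353) -> (8.435,10.421) [heading=105, draw]
  -- iteration 2/4 --
  LT 30: heading 105 -> 135
  BK 2: (8.435,10.421) -> (9.849,9.007) [heading=135, draw]
  -- iteration 3/4 --
  LT 30: heading 135 -> 165
  BK 2: (9.849,9.007) -> (11.781,8.489) [heading=165, draw]
  -- iteration 4/4 --
  LT 30: heading 165 -> 195
  BK 2: (11.781,8.489) -> (13.713,9.007) [heading=195, draw]
]
FD 8: (13.713,9.007) -> (5.986,6.936) [heading=195, draw]
RT 60: heading 195 -> 135
LT 174: heading 135 -> 309
RT 120: heading 309 -> 189
Final: pos=(5.986,6.936), heading=189, 8 segment(s) drawn
Segments drawn: 8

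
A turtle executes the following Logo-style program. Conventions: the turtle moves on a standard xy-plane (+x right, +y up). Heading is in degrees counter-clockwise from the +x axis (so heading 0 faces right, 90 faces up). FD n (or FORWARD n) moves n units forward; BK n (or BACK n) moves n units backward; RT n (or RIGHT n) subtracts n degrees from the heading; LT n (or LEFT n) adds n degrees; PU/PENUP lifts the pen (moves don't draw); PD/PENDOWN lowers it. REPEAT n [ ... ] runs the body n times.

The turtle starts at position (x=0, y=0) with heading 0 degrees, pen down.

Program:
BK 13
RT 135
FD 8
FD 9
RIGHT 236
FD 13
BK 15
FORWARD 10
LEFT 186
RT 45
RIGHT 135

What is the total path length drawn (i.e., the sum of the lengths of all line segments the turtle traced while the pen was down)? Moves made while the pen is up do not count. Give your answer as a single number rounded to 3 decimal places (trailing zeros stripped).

Answer: 68

Derivation:
Executing turtle program step by step:
Start: pos=(0,0), heading=0, pen down
BK 13: (0,0) -> (-13,0) [heading=0, draw]
RT 135: heading 0 -> 225
FD 8: (-13,0) -> (-18.657,-5.657) [heading=225, draw]
FD 9: (-18.657,-5.657) -> (-25.021,-12.021) [heading=225, draw]
RT 236: heading 225 -> 349
FD 13: (-25.021,-12.021) -> (-12.26,-14.501) [heading=349, draw]
BK 15: (-12.26,-14.501) -> (-26.984,-11.639) [heading=349, draw]
FD 10: (-26.984,-11.639) -> (-17.168,-13.547) [heading=349, draw]
LT 186: heading 349 -> 175
RT 45: heading 175 -> 130
RT 135: heading 130 -> 355
Final: pos=(-17.168,-13.547), heading=355, 6 segment(s) drawn

Segment lengths:
  seg 1: (0,0) -> (-13,0), length = 13
  seg 2: (-13,0) -> (-18.657,-5.657), length = 8
  seg 3: (-18.657,-5.657) -> (-25.021,-12.021), length = 9
  seg 4: (-25.021,-12.021) -> (-12.26,-14.501), length = 13
  seg 5: (-12.26,-14.501) -> (-26.984,-11.639), length = 15
  seg 6: (-26.984,-11.639) -> (-17.168,-13.547), length = 10
Total = 68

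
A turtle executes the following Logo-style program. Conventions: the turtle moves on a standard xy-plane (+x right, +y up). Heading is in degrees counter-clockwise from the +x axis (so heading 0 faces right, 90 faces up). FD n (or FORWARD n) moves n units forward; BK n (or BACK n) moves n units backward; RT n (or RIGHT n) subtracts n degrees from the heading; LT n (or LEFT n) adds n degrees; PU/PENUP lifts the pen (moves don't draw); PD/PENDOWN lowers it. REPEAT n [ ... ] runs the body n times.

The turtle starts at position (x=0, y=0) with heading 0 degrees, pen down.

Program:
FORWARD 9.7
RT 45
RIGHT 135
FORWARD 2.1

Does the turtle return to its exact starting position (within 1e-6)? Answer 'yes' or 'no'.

Answer: no

Derivation:
Executing turtle program step by step:
Start: pos=(0,0), heading=0, pen down
FD 9.7: (0,0) -> (9.7,0) [heading=0, draw]
RT 45: heading 0 -> 315
RT 135: heading 315 -> 180
FD 2.1: (9.7,0) -> (7.6,0) [heading=180, draw]
Final: pos=(7.6,0), heading=180, 2 segment(s) drawn

Start position: (0, 0)
Final position: (7.6, 0)
Distance = 7.6; >= 1e-6 -> NOT closed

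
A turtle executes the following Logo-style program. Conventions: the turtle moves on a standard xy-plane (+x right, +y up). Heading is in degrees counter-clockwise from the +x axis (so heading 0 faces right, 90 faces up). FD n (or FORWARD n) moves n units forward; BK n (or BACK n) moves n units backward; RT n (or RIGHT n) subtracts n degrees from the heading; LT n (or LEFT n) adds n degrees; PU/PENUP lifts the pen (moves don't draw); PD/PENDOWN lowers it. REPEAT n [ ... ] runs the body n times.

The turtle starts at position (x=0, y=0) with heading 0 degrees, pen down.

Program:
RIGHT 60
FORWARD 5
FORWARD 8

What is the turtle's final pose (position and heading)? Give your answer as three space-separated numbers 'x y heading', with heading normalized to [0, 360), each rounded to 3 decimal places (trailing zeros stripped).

Executing turtle program step by step:
Start: pos=(0,0), heading=0, pen down
RT 60: heading 0 -> 300
FD 5: (0,0) -> (2.5,-4.33) [heading=300, draw]
FD 8: (2.5,-4.33) -> (6.5,-11.258) [heading=300, draw]
Final: pos=(6.5,-11.258), heading=300, 2 segment(s) drawn

Answer: 6.5 -11.258 300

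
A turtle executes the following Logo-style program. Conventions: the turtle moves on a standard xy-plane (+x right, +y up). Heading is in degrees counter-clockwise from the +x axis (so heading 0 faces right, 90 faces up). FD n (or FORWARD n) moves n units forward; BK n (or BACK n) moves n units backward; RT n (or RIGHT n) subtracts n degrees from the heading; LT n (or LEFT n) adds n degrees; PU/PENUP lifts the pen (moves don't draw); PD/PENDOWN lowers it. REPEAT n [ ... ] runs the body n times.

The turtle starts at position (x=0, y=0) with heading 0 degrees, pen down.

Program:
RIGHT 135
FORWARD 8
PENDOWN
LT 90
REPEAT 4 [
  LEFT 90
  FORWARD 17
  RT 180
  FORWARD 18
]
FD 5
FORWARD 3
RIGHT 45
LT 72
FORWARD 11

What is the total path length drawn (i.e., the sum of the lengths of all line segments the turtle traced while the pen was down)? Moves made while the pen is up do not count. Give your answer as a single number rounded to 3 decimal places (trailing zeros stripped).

Executing turtle program step by step:
Start: pos=(0,0), heading=0, pen down
RT 135: heading 0 -> 225
FD 8: (0,0) -> (-5.657,-5.657) [heading=225, draw]
PD: pen down
LT 90: heading 225 -> 315
REPEAT 4 [
  -- iteration 1/4 --
  LT 90: heading 315 -> 45
  FD 17: (-5.657,-5.657) -> (6.364,6.364) [heading=45, draw]
  RT 180: heading 45 -> 225
  FD 18: (6.364,6.364) -> (-6.364,-6.364) [heading=225, draw]
  -- iteration 2/4 --
  LT 90: heading 225 -> 315
  FD 17: (-6.364,-6.364) -> (5.657,-18.385) [heading=315, draw]
  RT 180: heading 315 -> 135
  FD 18: (5.657,-18.385) -> (-7.071,-5.657) [heading=135, draw]
  -- iteration 3/4 --
  LT 90: heading 135 -> 225
  FD 17: (-7.071,-5.657) -> (-19.092,-17.678) [heading=225, draw]
  RT 180: heading 225 -> 45
  FD 18: (-19.092,-17.678) -> (-6.364,-4.95) [heading=45, draw]
  -- iteration 4/4 --
  LT 90: heading 45 -> 135
  FD 17: (-6.364,-4.95) -> (-18.385,7.071) [heading=135, draw]
  RT 180: heading 135 -> 315
  FD 18: (-18.385,7.071) -> (-5.657,-5.657) [heading=315, draw]
]
FD 5: (-5.657,-5.657) -> (-2.121,-9.192) [heading=315, draw]
FD 3: (-2.121,-9.192) -> (0,-11.314) [heading=315, draw]
RT 45: heading 315 -> 270
LT 72: heading 270 -> 342
FD 11: (0,-11.314) -> (10.462,-14.713) [heading=342, draw]
Final: pos=(10.462,-14.713), heading=342, 12 segment(s) drawn

Segment lengths:
  seg 1: (0,0) -> (-5.657,-5.657), length = 8
  seg 2: (-5.657,-5.657) -> (6.364,6.364), length = 17
  seg 3: (6.364,6.364) -> (-6.364,-6.364), length = 18
  seg 4: (-6.364,-6.364) -> (5.657,-18.385), length = 17
  seg 5: (5.657,-18.385) -> (-7.071,-5.657), length = 18
  seg 6: (-7.071,-5.657) -> (-19.092,-17.678), length = 17
  seg 7: (-19.092,-17.678) -> (-6.364,-4.95), length = 18
  seg 8: (-6.364,-4.95) -> (-18.385,7.071), length = 17
  seg 9: (-18.385,7.071) -> (-5.657,-5.657), length = 18
  seg 10: (-5.657,-5.657) -> (-2.121,-9.192), length = 5
  seg 11: (-2.121,-9.192) -> (0,-11.314), length = 3
  seg 12: (0,-11.314) -> (10.462,-14.713), length = 11
Total = 167

Answer: 167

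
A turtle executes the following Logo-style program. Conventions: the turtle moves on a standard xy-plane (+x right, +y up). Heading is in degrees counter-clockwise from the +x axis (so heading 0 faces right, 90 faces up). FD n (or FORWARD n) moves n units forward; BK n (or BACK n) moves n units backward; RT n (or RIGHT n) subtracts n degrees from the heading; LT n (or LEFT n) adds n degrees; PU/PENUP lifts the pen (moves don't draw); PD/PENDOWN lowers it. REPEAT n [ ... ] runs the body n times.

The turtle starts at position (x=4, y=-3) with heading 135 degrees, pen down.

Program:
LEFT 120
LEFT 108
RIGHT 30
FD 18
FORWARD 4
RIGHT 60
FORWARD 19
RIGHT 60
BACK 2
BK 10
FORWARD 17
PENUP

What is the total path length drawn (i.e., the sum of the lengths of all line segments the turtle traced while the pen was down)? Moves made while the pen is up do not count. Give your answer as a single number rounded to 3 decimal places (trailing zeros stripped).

Executing turtle program step by step:
Start: pos=(4,-3), heading=135, pen down
LT 120: heading 135 -> 255
LT 108: heading 255 -> 3
RT 30: heading 3 -> 333
FD 18: (4,-3) -> (20.038,-11.172) [heading=333, draw]
FD 4: (20.038,-11.172) -> (23.602,-12.988) [heading=333, draw]
RT 60: heading 333 -> 273
FD 19: (23.602,-12.988) -> (24.597,-31.962) [heading=273, draw]
RT 60: heading 273 -> 213
BK 2: (24.597,-31.962) -> (26.274,-30.872) [heading=213, draw]
BK 10: (26.274,-30.872) -> (34.661,-25.426) [heading=213, draw]
FD 17: (34.661,-25.426) -> (20.403,-34.685) [heading=213, draw]
PU: pen up
Final: pos=(20.403,-34.685), heading=213, 6 segment(s) drawn

Segment lengths:
  seg 1: (4,-3) -> (20.038,-11.172), length = 18
  seg 2: (20.038,-11.172) -> (23.602,-12.988), length = 4
  seg 3: (23.602,-12.988) -> (24.597,-31.962), length = 19
  seg 4: (24.597,-31.962) -> (26.274,-30.872), length = 2
  seg 5: (26.274,-30.872) -> (34.661,-25.426), length = 10
  seg 6: (34.661,-25.426) -> (20.403,-34.685), length = 17
Total = 70

Answer: 70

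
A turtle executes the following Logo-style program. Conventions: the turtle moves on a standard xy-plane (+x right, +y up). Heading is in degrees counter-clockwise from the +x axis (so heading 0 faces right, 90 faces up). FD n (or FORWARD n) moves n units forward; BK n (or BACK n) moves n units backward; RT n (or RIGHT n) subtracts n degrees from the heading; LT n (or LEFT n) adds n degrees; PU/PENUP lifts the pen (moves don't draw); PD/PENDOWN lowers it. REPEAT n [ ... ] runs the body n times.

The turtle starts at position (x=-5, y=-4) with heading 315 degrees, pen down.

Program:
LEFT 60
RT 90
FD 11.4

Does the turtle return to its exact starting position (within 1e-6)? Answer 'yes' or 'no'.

Executing turtle program step by step:
Start: pos=(-5,-4), heading=315, pen down
LT 60: heading 315 -> 15
RT 90: heading 15 -> 285
FD 11.4: (-5,-4) -> (-2.049,-15.012) [heading=285, draw]
Final: pos=(-2.049,-15.012), heading=285, 1 segment(s) drawn

Start position: (-5, -4)
Final position: (-2.049, -15.012)
Distance = 11.4; >= 1e-6 -> NOT closed

Answer: no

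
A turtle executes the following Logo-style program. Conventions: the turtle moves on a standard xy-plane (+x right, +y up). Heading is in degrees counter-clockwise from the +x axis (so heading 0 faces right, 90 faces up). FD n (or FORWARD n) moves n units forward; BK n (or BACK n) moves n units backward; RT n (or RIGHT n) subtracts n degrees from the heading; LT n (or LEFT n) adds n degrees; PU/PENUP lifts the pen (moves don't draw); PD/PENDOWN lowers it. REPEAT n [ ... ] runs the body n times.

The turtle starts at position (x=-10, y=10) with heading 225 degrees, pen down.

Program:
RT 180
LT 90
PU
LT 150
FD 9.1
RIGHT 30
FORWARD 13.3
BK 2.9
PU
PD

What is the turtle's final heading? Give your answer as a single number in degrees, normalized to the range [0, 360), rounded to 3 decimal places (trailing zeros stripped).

Executing turtle program step by step:
Start: pos=(-10,10), heading=225, pen down
RT 180: heading 225 -> 45
LT 90: heading 45 -> 135
PU: pen up
LT 150: heading 135 -> 285
FD 9.1: (-10,10) -> (-7.645,1.21) [heading=285, move]
RT 30: heading 285 -> 255
FD 13.3: (-7.645,1.21) -> (-11.087,-11.637) [heading=255, move]
BK 2.9: (-11.087,-11.637) -> (-10.336,-8.836) [heading=255, move]
PU: pen up
PD: pen down
Final: pos=(-10.336,-8.836), heading=255, 0 segment(s) drawn

Answer: 255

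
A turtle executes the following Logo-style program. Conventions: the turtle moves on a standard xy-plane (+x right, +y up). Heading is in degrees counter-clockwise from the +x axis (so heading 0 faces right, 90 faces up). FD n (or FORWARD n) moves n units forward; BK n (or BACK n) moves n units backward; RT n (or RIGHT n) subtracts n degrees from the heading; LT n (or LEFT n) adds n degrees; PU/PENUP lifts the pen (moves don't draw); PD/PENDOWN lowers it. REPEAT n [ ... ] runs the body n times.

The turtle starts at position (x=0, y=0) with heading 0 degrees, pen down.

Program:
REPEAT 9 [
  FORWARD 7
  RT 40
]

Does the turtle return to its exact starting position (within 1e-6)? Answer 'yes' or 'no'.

Answer: yes

Derivation:
Executing turtle program step by step:
Start: pos=(0,0), heading=0, pen down
REPEAT 9 [
  -- iteration 1/9 --
  FD 7: (0,0) -> (7,0) [heading=0, draw]
  RT 40: heading 0 -> 320
  -- iteration 2/9 --
  FD 7: (7,0) -> (12.362,-4.5) [heading=320, draw]
  RT 40: heading 320 -> 280
  -- iteration 3/9 --
  FD 7: (12.362,-4.5) -> (13.578,-11.393) [heading=280, draw]
  RT 40: heading 280 -> 240
  -- iteration 4/9 --
  FD 7: (13.578,-11.393) -> (10.078,-17.455) [heading=240, draw]
  RT 40: heading 240 -> 200
  -- iteration 5/9 --
  FD 7: (10.078,-17.455) -> (3.5,-19.849) [heading=200, draw]
  RT 40: heading 200 -> 160
  -- iteration 6/9 --
  FD 7: (3.5,-19.849) -> (-3.078,-17.455) [heading=160, draw]
  RT 40: heading 160 -> 120
  -- iteration 7/9 --
  FD 7: (-3.078,-17.455) -> (-6.578,-11.393) [heading=120, draw]
  RT 40: heading 120 -> 80
  -- iteration 8/9 --
  FD 7: (-6.578,-11.393) -> (-5.362,-4.5) [heading=80, draw]
  RT 40: heading 80 -> 40
  -- iteration 9/9 --
  FD 7: (-5.362,-4.5) -> (0,0) [heading=40, draw]
  RT 40: heading 40 -> 0
]
Final: pos=(0,0), heading=0, 9 segment(s) drawn

Start position: (0, 0)
Final position: (0, 0)
Distance = 0; < 1e-6 -> CLOSED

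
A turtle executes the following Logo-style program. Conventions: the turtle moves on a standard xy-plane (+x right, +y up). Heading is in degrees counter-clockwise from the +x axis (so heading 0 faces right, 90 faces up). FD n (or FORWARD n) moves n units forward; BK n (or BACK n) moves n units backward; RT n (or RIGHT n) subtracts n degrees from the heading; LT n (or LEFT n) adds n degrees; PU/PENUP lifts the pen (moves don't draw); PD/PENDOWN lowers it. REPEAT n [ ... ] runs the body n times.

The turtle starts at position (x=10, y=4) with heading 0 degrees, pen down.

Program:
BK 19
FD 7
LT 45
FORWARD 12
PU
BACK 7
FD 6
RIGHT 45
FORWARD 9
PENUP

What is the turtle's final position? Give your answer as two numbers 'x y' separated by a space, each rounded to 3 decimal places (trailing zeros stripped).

Executing turtle program step by step:
Start: pos=(10,4), heading=0, pen down
BK 19: (10,4) -> (-9,4) [heading=0, draw]
FD 7: (-9,4) -> (-2,4) [heading=0, draw]
LT 45: heading 0 -> 45
FD 12: (-2,4) -> (6.485,12.485) [heading=45, draw]
PU: pen up
BK 7: (6.485,12.485) -> (1.536,7.536) [heading=45, move]
FD 6: (1.536,7.536) -> (5.778,11.778) [heading=45, move]
RT 45: heading 45 -> 0
FD 9: (5.778,11.778) -> (14.778,11.778) [heading=0, move]
PU: pen up
Final: pos=(14.778,11.778), heading=0, 3 segment(s) drawn

Answer: 14.778 11.778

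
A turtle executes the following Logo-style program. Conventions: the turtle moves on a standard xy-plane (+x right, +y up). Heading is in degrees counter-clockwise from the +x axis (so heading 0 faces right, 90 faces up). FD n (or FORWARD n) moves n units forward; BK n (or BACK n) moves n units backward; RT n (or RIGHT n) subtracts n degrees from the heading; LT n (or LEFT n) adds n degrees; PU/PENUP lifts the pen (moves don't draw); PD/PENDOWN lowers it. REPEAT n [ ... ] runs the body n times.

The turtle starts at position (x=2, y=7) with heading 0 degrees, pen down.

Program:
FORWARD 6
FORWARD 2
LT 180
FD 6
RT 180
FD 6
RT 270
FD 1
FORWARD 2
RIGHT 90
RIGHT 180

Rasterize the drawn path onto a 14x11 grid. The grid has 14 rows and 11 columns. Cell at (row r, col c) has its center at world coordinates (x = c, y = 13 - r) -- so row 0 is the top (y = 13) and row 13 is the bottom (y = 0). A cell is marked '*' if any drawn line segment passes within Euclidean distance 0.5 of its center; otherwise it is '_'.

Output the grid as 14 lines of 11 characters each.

Segment 0: (2,7) -> (8,7)
Segment 1: (8,7) -> (10,7)
Segment 2: (10,7) -> (4,7)
Segment 3: (4,7) -> (10,7)
Segment 4: (10,7) -> (10,8)
Segment 5: (10,8) -> (10,10)

Answer: ___________
___________
___________
__________*
__________*
__________*
__*********
___________
___________
___________
___________
___________
___________
___________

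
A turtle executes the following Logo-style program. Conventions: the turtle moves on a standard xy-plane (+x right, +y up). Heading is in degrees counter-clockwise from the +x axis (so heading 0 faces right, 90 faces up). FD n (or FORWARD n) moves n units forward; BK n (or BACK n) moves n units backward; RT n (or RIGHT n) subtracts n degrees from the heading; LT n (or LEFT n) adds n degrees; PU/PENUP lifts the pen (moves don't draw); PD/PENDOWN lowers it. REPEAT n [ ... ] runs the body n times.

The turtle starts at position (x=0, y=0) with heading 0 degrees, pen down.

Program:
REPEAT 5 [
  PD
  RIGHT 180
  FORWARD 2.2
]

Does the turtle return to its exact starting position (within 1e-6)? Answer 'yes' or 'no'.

Answer: no

Derivation:
Executing turtle program step by step:
Start: pos=(0,0), heading=0, pen down
REPEAT 5 [
  -- iteration 1/5 --
  PD: pen down
  RT 180: heading 0 -> 180
  FD 2.2: (0,0) -> (-2.2,0) [heading=180, draw]
  -- iteration 2/5 --
  PD: pen down
  RT 180: heading 180 -> 0
  FD 2.2: (-2.2,0) -> (0,0) [heading=0, draw]
  -- iteration 3/5 --
  PD: pen down
  RT 180: heading 0 -> 180
  FD 2.2: (0,0) -> (-2.2,0) [heading=180, draw]
  -- iteration 4/5 --
  PD: pen down
  RT 180: heading 180 -> 0
  FD 2.2: (-2.2,0) -> (0,0) [heading=0, draw]
  -- iteration 5/5 --
  PD: pen down
  RT 180: heading 0 -> 180
  FD 2.2: (0,0) -> (-2.2,0) [heading=180, draw]
]
Final: pos=(-2.2,0), heading=180, 5 segment(s) drawn

Start position: (0, 0)
Final position: (-2.2, 0)
Distance = 2.2; >= 1e-6 -> NOT closed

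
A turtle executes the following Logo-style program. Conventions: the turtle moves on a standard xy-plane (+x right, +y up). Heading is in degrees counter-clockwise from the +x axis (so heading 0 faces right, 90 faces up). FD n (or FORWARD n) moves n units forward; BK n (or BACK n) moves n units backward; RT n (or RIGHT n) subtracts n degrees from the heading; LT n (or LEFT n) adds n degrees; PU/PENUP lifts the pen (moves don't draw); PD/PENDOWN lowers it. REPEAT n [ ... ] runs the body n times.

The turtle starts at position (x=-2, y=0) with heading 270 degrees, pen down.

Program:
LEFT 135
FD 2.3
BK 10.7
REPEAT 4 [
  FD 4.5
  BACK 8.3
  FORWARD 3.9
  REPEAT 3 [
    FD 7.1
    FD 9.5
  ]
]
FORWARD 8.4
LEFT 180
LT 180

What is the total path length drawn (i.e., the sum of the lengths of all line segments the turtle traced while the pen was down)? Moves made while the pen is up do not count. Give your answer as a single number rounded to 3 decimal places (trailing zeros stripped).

Executing turtle program step by step:
Start: pos=(-2,0), heading=270, pen down
LT 135: heading 270 -> 45
FD 2.3: (-2,0) -> (-0.374,1.626) [heading=45, draw]
BK 10.7: (-0.374,1.626) -> (-7.94,-5.94) [heading=45, draw]
REPEAT 4 [
  -- iteration 1/4 --
  FD 4.5: (-7.94,-5.94) -> (-4.758,-2.758) [heading=45, draw]
  BK 8.3: (-4.758,-2.758) -> (-10.627,-8.627) [heading=45, draw]
  FD 3.9: (-10.627,-8.627) -> (-7.869,-5.869) [heading=45, draw]
  REPEAT 3 [
    -- iteration 1/3 --
    FD 7.1: (-7.869,-5.869) -> (-2.849,-0.849) [heading=45, draw]
    FD 9.5: (-2.849,-0.849) -> (3.869,5.869) [heading=45, draw]
    -- iteration 2/3 --
    FD 7.1: (3.869,5.869) -> (8.889,10.889) [heading=45, draw]
    FD 9.5: (8.889,10.889) -> (15.607,17.607) [heading=45, draw]
    -- iteration 3/3 --
    FD 7.1: (15.607,17.607) -> (20.627,22.627) [heading=45, draw]
    FD 9.5: (20.627,22.627) -> (27.345,29.345) [heading=45, draw]
  ]
  -- iteration 2/4 --
  FD 4.5: (27.345,29.345) -> (30.527,32.527) [heading=45, draw]
  BK 8.3: (30.527,32.527) -> (24.658,26.658) [heading=45, draw]
  FD 3.9: (24.658,26.658) -> (27.416,29.416) [heading=45, draw]
  REPEAT 3 [
    -- iteration 1/3 --
    FD 7.1: (27.416,29.416) -> (32.436,34.436) [heading=45, draw]
    FD 9.5: (32.436,34.436) -> (39.154,41.154) [heading=45, draw]
    -- iteration 2/3 --
    FD 7.1: (39.154,41.154) -> (44.174,46.174) [heading=45, draw]
    FD 9.5: (44.174,46.174) -> (50.892,52.892) [heading=45, draw]
    -- iteration 3/3 --
    FD 7.1: (50.892,52.892) -> (55.912,57.912) [heading=45, draw]
    FD 9.5: (55.912,57.912) -> (62.63,64.63) [heading=45, draw]
  ]
  -- iteration 3/4 --
  FD 4.5: (62.63,64.63) -> (65.812,67.812) [heading=45, draw]
  BK 8.3: (65.812,67.812) -> (59.943,61.943) [heading=45, draw]
  FD 3.9: (59.943,61.943) -> (62.7,64.7) [heading=45, draw]
  REPEAT 3 [
    -- iteration 1/3 --
    FD 7.1: (62.7,64.7) -> (67.721,69.721) [heading=45, draw]
    FD 9.5: (67.721,69.721) -> (74.438,76.438) [heading=45, draw]
    -- iteration 2/3 --
    FD 7.1: (74.438,76.438) -> (79.459,81.459) [heading=45, draw]
    FD 9.5: (79.459,81.459) -> (86.176,88.176) [heading=45, draw]
    -- iteration 3/3 --
    FD 7.1: (86.176,88.176) -> (91.197,93.197) [heading=45, draw]
    FD 9.5: (91.197,93.197) -> (97.914,99.914) [heading=45, draw]
  ]
  -- iteration 4/4 --
  FD 4.5: (97.914,99.914) -> (101.096,103.096) [heading=45, draw]
  BK 8.3: (101.096,103.096) -> (95.227,97.227) [heading=45, draw]
  FD 3.9: (95.227,97.227) -> (97.985,99.985) [heading=45, draw]
  REPEAT 3 [
    -- iteration 1/3 --
    FD 7.1: (97.985,99.985) -> (103.005,105.005) [heading=45, draw]
    FD 9.5: (103.005,105.005) -> (109.723,111.723) [heading=45, draw]
    -- iteration 2/3 --
    FD 7.1: (109.723,111.723) -> (114.743,116.743) [heading=45, draw]
    FD 9.5: (114.743,116.743) -> (121.461,123.461) [heading=45, draw]
    -- iteration 3/3 --
    FD 7.1: (121.461,123.461) -> (126.481,128.481) [heading=45, draw]
    FD 9.5: (126.481,128.481) -> (133.199,135.199) [heading=45, draw]
  ]
]
FD 8.4: (133.199,135.199) -> (139.139,141.139) [heading=45, draw]
LT 180: heading 45 -> 225
LT 180: heading 225 -> 45
Final: pos=(139.139,141.139), heading=45, 39 segment(s) drawn

Segment lengths:
  seg 1: (-2,0) -> (-0.374,1.626), length = 2.3
  seg 2: (-0.374,1.626) -> (-7.94,-5.94), length = 10.7
  seg 3: (-7.94,-5.94) -> (-4.758,-2.758), length = 4.5
  seg 4: (-4.758,-2.758) -> (-10.627,-8.627), length = 8.3
  seg 5: (-10.627,-8.627) -> (-7.869,-5.869), length = 3.9
  seg 6: (-7.869,-5.869) -> (-2.849,-0.849), length = 7.1
  seg 7: (-2.849,-0.849) -> (3.869,5.869), length = 9.5
  seg 8: (3.869,5.869) -> (8.889,10.889), length = 7.1
  seg 9: (8.889,10.889) -> (15.607,17.607), length = 9.5
  seg 10: (15.607,17.607) -> (20.627,22.627), length = 7.1
  seg 11: (20.627,22.627) -> (27.345,29.345), length = 9.5
  seg 12: (27.345,29.345) -> (30.527,32.527), length = 4.5
  seg 13: (30.527,32.527) -> (24.658,26.658), length = 8.3
  seg 14: (24.658,26.658) -> (27.416,29.416), length = 3.9
  seg 15: (27.416,29.416) -> (32.436,34.436), length = 7.1
  seg 16: (32.436,34.436) -> (39.154,41.154), length = 9.5
  seg 17: (39.154,41.154) -> (44.174,46.174), length = 7.1
  seg 18: (44.174,46.174) -> (50.892,52.892), length = 9.5
  seg 19: (50.892,52.892) -> (55.912,57.912), length = 7.1
  seg 20: (55.912,57.912) -> (62.63,64.63), length = 9.5
  seg 21: (62.63,64.63) -> (65.812,67.812), length = 4.5
  seg 22: (65.812,67.812) -> (59.943,61.943), length = 8.3
  seg 23: (59.943,61.943) -> (62.7,64.7), length = 3.9
  seg 24: (62.7,64.7) -> (67.721,69.721), length = 7.1
  seg 25: (67.721,69.721) -> (74.438,76.438), length = 9.5
  seg 26: (74.438,76.438) -> (79.459,81.459), length = 7.1
  seg 27: (79.459,81.459) -> (86.176,88.176), length = 9.5
  seg 28: (86.176,88.176) -> (91.197,93.197), length = 7.1
  seg 29: (91.197,93.197) -> (97.914,99.914), length = 9.5
  seg 30: (97.914,99.914) -> (101.096,103.096), length = 4.5
  seg 31: (101.096,103.096) -> (95.227,97.227), length = 8.3
  seg 32: (95.227,97.227) -> (97.985,99.985), length = 3.9
  seg 33: (97.985,99.985) -> (103.005,105.005), length = 7.1
  seg 34: (103.005,105.005) -> (109.723,111.723), length = 9.5
  seg 35: (109.723,111.723) -> (114.743,116.743), length = 7.1
  seg 36: (114.743,116.743) -> (121.461,123.461), length = 9.5
  seg 37: (121.461,123.461) -> (126.481,128.481), length = 7.1
  seg 38: (126.481,128.481) -> (133.199,135.199), length = 9.5
  seg 39: (133.199,135.199) -> (139.139,141.139), length = 8.4
Total = 287.4

Answer: 287.4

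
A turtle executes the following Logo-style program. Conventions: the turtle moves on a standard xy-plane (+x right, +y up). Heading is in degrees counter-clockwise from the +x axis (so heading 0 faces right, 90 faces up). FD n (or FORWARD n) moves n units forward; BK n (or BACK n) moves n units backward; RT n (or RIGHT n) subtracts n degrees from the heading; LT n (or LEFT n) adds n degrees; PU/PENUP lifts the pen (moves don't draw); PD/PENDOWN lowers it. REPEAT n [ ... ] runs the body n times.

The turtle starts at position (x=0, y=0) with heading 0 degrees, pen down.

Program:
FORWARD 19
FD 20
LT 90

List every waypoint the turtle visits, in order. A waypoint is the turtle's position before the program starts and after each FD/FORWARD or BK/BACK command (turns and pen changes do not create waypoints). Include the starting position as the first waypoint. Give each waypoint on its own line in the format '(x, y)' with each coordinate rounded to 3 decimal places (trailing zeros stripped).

Answer: (0, 0)
(19, 0)
(39, 0)

Derivation:
Executing turtle program step by step:
Start: pos=(0,0), heading=0, pen down
FD 19: (0,0) -> (19,0) [heading=0, draw]
FD 20: (19,0) -> (39,0) [heading=0, draw]
LT 90: heading 0 -> 90
Final: pos=(39,0), heading=90, 2 segment(s) drawn
Waypoints (3 total):
(0, 0)
(19, 0)
(39, 0)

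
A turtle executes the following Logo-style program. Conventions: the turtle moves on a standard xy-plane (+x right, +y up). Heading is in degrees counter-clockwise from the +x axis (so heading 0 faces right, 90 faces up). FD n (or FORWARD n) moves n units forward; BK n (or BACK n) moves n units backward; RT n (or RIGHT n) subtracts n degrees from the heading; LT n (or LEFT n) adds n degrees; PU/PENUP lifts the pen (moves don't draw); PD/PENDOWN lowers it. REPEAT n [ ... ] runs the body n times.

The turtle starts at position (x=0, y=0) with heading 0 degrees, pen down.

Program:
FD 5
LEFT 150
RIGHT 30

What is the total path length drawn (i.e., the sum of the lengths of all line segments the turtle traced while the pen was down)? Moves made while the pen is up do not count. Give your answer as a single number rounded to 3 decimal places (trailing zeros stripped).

Answer: 5

Derivation:
Executing turtle program step by step:
Start: pos=(0,0), heading=0, pen down
FD 5: (0,0) -> (5,0) [heading=0, draw]
LT 150: heading 0 -> 150
RT 30: heading 150 -> 120
Final: pos=(5,0), heading=120, 1 segment(s) drawn

Segment lengths:
  seg 1: (0,0) -> (5,0), length = 5
Total = 5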